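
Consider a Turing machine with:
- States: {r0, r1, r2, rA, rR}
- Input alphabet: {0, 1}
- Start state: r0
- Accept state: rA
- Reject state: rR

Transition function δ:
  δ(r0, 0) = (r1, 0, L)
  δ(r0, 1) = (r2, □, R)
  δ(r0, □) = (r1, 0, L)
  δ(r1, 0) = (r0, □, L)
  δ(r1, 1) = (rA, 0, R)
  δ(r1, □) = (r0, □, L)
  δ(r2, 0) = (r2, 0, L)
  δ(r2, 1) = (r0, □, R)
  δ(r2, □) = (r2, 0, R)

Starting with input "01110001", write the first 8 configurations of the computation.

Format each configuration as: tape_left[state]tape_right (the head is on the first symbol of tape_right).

Transitions applied:
Step 1: δ(r0, 0) = (r1, 0, L)
Step 2: δ(r1, □) = (r0, □, L)
Step 3: δ(r0, □) = (r1, 0, L)
Step 4: δ(r1, □) = (r0, □, L)
Step 5: δ(r0, □) = (r1, 0, L)
Step 6: δ(r1, □) = (r0, □, L)
Step 7: δ(r0, □) = (r1, 0, L)

The first 8 configurations are:
[r0]01110001 ⊢ [r1]□01110001 ⊢ [r0]□□01110001 ⊢ [r1]□0□01110001 ⊢ [r0]□□0□01110001 ⊢ [r1]□0□0□01110001 ⊢ [r0]□□0□0□01110001 ⊢ [r1]□0□0□0□01110001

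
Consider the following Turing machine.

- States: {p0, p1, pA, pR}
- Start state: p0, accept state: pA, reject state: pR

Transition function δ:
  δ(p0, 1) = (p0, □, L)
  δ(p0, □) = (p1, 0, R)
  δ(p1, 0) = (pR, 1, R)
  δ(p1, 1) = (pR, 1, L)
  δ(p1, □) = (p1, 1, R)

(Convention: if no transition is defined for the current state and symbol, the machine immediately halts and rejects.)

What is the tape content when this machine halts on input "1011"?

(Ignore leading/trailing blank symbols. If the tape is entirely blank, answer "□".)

Execution trace:
Initial: [p0]1011
Step 1: δ(p0, 1) = (p0, □, L) → [p0]□□011
Step 2: δ(p0, □) = (p1, 0, R) → 0[p1]□011
Step 3: δ(p1, □) = (p1, 1, R) → 01[p1]011
Step 4: δ(p1, 0) = (pR, 1, R) → 011[pR]11

The machine reaches the reject state pR and halts.

Final tape (ignoring leading/trailing blanks): 01111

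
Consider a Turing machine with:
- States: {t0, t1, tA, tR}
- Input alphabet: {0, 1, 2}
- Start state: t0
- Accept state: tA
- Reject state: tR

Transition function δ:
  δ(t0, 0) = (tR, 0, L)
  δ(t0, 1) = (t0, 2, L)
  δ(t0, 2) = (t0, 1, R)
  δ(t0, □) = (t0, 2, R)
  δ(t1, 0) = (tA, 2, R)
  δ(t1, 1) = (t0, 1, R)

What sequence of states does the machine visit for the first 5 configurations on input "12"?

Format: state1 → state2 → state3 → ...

Execution trace:
Initial: [t0]12
Step 1: δ(t0, 1) = (t0, 2, L) → [t0]□22
Step 2: δ(t0, □) = (t0, 2, R) → 2[t0]22
Step 3: δ(t0, 2) = (t0, 1, R) → 21[t0]2
Step 4: δ(t0, 2) = (t0, 1, R) → 211[t0]□

State sequence: t0 → t0 → t0 → t0 → t0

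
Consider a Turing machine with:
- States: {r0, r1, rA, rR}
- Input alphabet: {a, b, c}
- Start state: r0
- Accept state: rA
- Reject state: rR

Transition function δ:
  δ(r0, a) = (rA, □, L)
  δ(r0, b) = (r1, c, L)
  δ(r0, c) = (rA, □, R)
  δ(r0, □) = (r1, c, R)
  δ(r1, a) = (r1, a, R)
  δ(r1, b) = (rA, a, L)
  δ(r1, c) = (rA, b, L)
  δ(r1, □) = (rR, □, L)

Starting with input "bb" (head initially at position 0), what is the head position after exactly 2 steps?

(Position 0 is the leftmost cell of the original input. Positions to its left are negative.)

Execution trace (head position shown):
Step 0: [r0]bb  (head at position 0)
Step 1: move left → [r1]□cb  (head at position -1)
Step 2: move left → [rR]□□cb  (head at position -2)

After 2 steps, the head is at position -2.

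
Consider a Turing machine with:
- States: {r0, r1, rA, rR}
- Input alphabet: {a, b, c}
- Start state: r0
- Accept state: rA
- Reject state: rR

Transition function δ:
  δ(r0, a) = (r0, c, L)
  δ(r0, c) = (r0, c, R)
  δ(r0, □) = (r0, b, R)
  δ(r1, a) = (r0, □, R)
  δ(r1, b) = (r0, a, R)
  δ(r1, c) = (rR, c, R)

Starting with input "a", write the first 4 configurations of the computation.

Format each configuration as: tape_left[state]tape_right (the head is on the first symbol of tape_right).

Transitions applied:
Step 1: δ(r0, a) = (r0, c, L)
Step 2: δ(r0, □) = (r0, b, R)
Step 3: δ(r0, c) = (r0, c, R)

The first 4 configurations are:
[r0]a ⊢ [r0]□c ⊢ b[r0]c ⊢ bc[r0]□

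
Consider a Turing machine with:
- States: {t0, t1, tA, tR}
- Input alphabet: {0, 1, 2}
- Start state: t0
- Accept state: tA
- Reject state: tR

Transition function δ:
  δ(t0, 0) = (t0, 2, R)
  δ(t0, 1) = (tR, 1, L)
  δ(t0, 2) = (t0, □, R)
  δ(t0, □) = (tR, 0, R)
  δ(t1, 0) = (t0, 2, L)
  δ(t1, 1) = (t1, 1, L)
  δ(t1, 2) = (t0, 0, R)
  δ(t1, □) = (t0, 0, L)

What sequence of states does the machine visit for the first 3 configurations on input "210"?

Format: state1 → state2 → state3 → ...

Execution trace:
Initial: [t0]210
Step 1: δ(t0, 2) = (t0, □, R) → □[t0]10
Step 2: δ(t0, 1) = (tR, 1, L) → [tR]□10

The machine reaches the reject state tR and halts.

State sequence: t0 → t0 → tR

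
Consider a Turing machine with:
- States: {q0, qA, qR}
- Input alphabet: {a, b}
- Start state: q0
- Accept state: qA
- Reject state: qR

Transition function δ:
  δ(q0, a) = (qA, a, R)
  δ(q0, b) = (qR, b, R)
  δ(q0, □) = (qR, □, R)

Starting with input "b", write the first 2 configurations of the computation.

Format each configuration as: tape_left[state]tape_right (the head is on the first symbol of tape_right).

Transitions applied:
Step 1: δ(q0, b) = (qR, b, R)

The first 2 configurations are:
[q0]b ⊢ b[qR]□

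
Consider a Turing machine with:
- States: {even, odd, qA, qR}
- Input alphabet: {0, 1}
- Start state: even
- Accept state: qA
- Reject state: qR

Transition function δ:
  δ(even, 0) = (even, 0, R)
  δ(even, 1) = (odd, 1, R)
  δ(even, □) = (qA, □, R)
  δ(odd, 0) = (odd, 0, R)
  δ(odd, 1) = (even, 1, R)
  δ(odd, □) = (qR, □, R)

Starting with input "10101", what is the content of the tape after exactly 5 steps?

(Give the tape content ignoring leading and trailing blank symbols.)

Execution trace:
Initial: [even]10101
Step 1: δ(even, 1) = (odd, 1, R) → 1[odd]0101
Step 2: δ(odd, 0) = (odd, 0, R) → 10[odd]101
Step 3: δ(odd, 1) = (even, 1, R) → 101[even]01
Step 4: δ(even, 0) = (even, 0, R) → 1010[even]1
Step 5: δ(even, 1) = (odd, 1, R) → 10101[odd]□

After 5 steps, the tape (ignoring leading/trailing blanks) is: 10101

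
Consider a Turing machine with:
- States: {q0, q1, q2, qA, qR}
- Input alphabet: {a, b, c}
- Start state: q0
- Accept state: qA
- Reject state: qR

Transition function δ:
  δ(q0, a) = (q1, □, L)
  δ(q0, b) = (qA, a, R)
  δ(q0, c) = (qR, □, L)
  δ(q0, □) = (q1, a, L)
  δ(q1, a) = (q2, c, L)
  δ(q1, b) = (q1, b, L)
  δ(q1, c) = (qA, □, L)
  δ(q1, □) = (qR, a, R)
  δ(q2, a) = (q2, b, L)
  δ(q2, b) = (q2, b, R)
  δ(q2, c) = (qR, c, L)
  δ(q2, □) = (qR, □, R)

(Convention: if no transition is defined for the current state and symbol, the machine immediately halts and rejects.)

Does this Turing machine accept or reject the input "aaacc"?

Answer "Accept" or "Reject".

Execution trace:
Initial: [q0]aaacc
Step 1: δ(q0, a) = (q1, □, L) → [q1]□□aacc
Step 2: δ(q1, □) = (qR, a, R) → a[qR]□aacc

The machine reaches the reject state qR and halts.

Answer: Reject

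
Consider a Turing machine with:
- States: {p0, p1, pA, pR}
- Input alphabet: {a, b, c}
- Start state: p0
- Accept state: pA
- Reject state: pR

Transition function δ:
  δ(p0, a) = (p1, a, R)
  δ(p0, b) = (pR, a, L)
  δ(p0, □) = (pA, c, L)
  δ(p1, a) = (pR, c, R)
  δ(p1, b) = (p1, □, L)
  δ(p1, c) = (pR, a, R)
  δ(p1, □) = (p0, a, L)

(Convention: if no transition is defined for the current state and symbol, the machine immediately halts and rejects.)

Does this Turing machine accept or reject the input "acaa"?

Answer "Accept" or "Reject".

Execution trace:
Initial: [p0]acaa
Step 1: δ(p0, a) = (p1, a, R) → a[p1]caa
Step 2: δ(p1, c) = (pR, a, R) → aa[pR]aa

The machine reaches the reject state pR and halts.

Answer: Reject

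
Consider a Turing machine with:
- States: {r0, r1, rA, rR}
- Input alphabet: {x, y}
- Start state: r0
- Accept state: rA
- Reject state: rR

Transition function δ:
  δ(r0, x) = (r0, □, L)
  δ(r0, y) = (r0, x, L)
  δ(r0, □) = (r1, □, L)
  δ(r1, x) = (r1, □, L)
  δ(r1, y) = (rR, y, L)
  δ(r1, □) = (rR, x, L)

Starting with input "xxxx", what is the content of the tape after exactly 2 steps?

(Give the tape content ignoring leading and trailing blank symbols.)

Execution trace:
Initial: [r0]xxxx
Step 1: δ(r0, x) = (r0, □, L) → [r0]□□xxx
Step 2: δ(r0, □) = (r1, □, L) → [r1]□□□xxx

After 2 steps, the tape (ignoring leading/trailing blanks) is: xxx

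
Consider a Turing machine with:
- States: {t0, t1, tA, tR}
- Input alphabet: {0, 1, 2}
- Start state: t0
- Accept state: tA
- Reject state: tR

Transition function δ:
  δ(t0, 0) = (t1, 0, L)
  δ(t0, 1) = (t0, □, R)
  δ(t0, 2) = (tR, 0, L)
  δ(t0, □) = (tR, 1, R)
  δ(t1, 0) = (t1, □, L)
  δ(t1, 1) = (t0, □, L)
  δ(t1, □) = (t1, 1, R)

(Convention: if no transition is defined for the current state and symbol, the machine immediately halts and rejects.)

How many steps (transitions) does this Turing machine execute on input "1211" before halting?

Execution trace:
Initial: [t0]1211
Step 1: δ(t0, 1) = (t0, □, R) → □[t0]211
Step 2: δ(t0, 2) = (tR, 0, L) → [tR]□011

The machine reaches the reject state tR and halts.

The machine executed 2 steps before halting.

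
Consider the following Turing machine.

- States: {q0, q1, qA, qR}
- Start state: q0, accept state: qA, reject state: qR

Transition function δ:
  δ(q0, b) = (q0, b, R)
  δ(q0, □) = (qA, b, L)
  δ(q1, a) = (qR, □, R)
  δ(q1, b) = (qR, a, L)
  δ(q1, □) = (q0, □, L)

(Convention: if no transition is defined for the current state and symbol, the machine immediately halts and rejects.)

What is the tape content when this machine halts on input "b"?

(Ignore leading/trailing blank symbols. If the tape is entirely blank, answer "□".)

Execution trace:
Initial: [q0]b
Step 1: δ(q0, b) = (q0, b, R) → b[q0]□
Step 2: δ(q0, □) = (qA, b, L) → [qA]bb

The machine reaches the accept state qA and halts.

Final tape (ignoring leading/trailing blanks): bb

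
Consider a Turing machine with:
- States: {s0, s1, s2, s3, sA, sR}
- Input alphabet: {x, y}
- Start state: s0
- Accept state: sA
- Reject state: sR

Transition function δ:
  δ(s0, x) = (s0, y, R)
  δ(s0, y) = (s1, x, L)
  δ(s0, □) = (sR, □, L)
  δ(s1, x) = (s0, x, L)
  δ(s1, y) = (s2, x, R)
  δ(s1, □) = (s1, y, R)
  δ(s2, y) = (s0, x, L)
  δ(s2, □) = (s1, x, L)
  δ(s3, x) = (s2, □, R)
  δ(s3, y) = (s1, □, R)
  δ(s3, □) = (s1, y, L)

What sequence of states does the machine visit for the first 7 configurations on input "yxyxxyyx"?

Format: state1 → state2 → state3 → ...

Execution trace:
Initial: [s0]yxyxxyyx
Step 1: δ(s0, y) = (s1, x, L) → [s1]□xxyxxyyx
Step 2: δ(s1, □) = (s1, y, R) → y[s1]xxyxxyyx
Step 3: δ(s1, x) = (s0, x, L) → [s0]yxxyxxyyx
Step 4: δ(s0, y) = (s1, x, L) → [s1]□xxxyxxyyx
Step 5: δ(s1, □) = (s1, y, R) → y[s1]xxxyxxyyx
Step 6: δ(s1, x) = (s0, x, L) → [s0]yxxxyxxyyx

State sequence: s0 → s1 → s1 → s0 → s1 → s1 → s0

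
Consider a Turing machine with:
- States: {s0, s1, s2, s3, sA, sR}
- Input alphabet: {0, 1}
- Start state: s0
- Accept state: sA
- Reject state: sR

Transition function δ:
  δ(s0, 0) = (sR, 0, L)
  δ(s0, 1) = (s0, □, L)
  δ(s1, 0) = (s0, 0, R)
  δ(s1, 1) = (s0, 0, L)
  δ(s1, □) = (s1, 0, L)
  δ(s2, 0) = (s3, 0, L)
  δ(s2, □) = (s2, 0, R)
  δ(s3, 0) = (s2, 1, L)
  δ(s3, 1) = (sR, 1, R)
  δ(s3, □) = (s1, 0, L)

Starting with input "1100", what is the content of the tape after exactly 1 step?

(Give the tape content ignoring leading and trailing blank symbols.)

Execution trace:
Initial: [s0]1100
Step 1: δ(s0, 1) = (s0, □, L) → [s0]□□100

No transition is defined for δ(s0, □). By convention the machine halts and rejects.

After 1 step, the tape (ignoring leading/trailing blanks) is: 100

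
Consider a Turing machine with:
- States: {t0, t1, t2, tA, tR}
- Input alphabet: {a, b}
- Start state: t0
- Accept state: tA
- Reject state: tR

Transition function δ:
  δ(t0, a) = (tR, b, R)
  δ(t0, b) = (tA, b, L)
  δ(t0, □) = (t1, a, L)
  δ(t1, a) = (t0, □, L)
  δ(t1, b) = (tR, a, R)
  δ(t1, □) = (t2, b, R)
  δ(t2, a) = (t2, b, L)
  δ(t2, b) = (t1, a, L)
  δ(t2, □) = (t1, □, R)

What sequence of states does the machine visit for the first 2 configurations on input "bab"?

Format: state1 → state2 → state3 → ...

Execution trace:
Initial: [t0]bab
Step 1: δ(t0, b) = (tA, b, L) → [tA]□bab

The machine reaches the accept state tA and halts.

State sequence: t0 → tA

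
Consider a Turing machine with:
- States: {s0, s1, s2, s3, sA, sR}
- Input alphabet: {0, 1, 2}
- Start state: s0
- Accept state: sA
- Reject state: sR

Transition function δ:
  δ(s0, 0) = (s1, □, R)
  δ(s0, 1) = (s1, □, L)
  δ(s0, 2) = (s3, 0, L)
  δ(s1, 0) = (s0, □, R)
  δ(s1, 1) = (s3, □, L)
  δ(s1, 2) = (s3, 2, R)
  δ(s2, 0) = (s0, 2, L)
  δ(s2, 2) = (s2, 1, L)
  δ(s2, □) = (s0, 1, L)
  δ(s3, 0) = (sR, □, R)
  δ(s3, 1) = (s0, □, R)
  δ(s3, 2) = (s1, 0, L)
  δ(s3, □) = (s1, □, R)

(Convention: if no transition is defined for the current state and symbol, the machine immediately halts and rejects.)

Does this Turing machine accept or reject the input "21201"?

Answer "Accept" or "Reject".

Execution trace:
Initial: [s0]21201
Step 1: δ(s0, 2) = (s3, 0, L) → [s3]□01201
Step 2: δ(s3, □) = (s1, □, R) → □[s1]01201
Step 3: δ(s1, 0) = (s0, □, R) → □□[s0]1201
Step 4: δ(s0, 1) = (s1, □, L) → □[s1]□□201

No transition is defined for δ(s1, □). By convention the machine halts and rejects.

Answer: Reject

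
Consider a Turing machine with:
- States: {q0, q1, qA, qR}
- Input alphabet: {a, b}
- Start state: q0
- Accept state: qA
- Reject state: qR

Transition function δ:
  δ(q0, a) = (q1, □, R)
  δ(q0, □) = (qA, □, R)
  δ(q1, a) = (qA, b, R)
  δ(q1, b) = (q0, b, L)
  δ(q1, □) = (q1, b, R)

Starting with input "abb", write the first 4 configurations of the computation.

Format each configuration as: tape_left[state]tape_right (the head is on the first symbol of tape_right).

Transitions applied:
Step 1: δ(q0, a) = (q1, □, R)
Step 2: δ(q1, b) = (q0, b, L)
Step 3: δ(q0, □) = (qA, □, R)

The first 4 configurations are:
[q0]abb ⊢ □[q1]bb ⊢ [q0]□bb ⊢ □[qA]bb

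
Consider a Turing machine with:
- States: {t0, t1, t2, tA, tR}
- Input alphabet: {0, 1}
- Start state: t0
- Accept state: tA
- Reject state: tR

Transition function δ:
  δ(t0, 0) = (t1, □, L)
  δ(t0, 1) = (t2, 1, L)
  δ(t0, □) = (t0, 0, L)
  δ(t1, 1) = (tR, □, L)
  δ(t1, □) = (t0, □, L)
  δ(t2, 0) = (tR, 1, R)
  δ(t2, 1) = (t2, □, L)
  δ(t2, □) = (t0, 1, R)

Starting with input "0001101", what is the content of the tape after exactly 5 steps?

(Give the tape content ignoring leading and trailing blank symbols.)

Execution trace:
Initial: [t0]0001101
Step 1: δ(t0, 0) = (t1, □, L) → [t1]□□001101
Step 2: δ(t1, □) = (t0, □, L) → [t0]□□□001101
Step 3: δ(t0, □) = (t0, 0, L) → [t0]□0□□001101
Step 4: δ(t0, □) = (t0, 0, L) → [t0]□00□□001101
Step 5: δ(t0, □) = (t0, 0, L) → [t0]□000□□001101

After 5 steps, the tape (ignoring leading/trailing blanks) is: 000□□001101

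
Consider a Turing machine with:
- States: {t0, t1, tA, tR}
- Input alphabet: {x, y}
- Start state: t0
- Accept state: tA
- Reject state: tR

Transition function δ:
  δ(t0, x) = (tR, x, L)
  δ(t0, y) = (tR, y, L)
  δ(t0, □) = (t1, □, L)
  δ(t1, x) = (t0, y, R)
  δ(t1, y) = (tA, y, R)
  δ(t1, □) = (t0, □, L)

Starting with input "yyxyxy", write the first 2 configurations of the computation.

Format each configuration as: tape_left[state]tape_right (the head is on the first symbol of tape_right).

Transitions applied:
Step 1: δ(t0, y) = (tR, y, L)

The first 2 configurations are:
[t0]yyxyxy ⊢ [tR]□yyxyxy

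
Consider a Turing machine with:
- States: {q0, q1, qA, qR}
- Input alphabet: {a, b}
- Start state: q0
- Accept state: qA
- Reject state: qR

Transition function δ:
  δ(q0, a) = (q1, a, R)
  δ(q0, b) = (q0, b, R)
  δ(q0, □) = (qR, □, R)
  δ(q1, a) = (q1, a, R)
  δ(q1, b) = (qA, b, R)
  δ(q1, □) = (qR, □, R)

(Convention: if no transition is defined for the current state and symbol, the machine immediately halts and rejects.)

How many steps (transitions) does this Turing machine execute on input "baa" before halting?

Execution trace:
Initial: [q0]baa
Step 1: δ(q0, b) = (q0, b, R) → b[q0]aa
Step 2: δ(q0, a) = (q1, a, R) → ba[q1]a
Step 3: δ(q1, a) = (q1, a, R) → baa[q1]□
Step 4: δ(q1, □) = (qR, □, R) → baa□[qR]□

The machine reaches the reject state qR and halts.

The machine executed 4 steps before halting.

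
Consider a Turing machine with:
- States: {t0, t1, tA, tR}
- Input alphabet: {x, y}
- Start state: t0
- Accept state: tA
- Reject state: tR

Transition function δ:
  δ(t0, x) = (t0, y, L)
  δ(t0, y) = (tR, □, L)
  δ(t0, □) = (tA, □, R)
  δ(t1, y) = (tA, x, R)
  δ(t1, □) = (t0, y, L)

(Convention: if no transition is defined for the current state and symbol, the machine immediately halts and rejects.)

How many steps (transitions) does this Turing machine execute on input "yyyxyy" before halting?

Execution trace:
Initial: [t0]yyyxyy
Step 1: δ(t0, y) = (tR, □, L) → [tR]□□yyxyy

The machine reaches the reject state tR and halts.

The machine executed 1 step before halting.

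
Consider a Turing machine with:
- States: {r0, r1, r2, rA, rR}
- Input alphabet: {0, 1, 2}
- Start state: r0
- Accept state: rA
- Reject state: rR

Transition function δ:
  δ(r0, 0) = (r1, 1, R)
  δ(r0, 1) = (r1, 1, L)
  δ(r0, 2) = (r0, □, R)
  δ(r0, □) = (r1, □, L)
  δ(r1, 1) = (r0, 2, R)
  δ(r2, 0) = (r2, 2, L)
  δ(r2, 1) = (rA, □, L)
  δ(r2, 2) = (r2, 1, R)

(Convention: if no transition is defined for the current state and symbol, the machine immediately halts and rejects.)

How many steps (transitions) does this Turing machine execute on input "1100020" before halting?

Execution trace:
Initial: [r0]1100020
Step 1: δ(r0, 1) = (r1, 1, L) → [r1]□1100020

No transition is defined for δ(r1, □). By convention the machine halts and rejects.

The machine executed 1 step before halting.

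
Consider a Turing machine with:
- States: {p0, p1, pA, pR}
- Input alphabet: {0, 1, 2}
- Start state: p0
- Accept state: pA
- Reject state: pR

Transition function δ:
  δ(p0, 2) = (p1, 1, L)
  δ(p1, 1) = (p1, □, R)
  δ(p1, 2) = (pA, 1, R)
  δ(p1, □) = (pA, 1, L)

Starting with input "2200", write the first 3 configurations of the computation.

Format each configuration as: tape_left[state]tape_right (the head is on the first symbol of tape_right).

Transitions applied:
Step 1: δ(p0, 2) = (p1, 1, L)
Step 2: δ(p1, □) = (pA, 1, L)

The first 3 configurations are:
[p0]2200 ⊢ [p1]□1200 ⊢ [pA]□11200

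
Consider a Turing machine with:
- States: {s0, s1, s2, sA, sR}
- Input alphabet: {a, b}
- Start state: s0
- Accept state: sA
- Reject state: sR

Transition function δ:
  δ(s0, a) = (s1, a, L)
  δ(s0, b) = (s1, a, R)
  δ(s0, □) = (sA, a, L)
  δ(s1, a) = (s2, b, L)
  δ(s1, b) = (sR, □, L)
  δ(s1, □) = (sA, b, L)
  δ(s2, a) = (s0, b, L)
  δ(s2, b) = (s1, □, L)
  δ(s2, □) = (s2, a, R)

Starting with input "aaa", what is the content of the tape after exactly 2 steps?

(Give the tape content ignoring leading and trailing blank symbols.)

Execution trace:
Initial: [s0]aaa
Step 1: δ(s0, a) = (s1, a, L) → [s1]□aaa
Step 2: δ(s1, □) = (sA, b, L) → [sA]□baaa

The machine reaches the accept state sA and halts.

After 2 steps, the tape (ignoring leading/trailing blanks) is: baaa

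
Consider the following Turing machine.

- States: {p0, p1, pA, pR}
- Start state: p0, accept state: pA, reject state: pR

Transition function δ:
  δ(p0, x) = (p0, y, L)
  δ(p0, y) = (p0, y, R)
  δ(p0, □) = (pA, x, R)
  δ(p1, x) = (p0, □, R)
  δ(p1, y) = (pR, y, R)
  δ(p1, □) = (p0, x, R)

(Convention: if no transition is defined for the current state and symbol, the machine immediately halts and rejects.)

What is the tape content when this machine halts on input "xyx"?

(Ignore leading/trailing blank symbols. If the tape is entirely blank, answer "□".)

Execution trace:
Initial: [p0]xyx
Step 1: δ(p0, x) = (p0, y, L) → [p0]□yyx
Step 2: δ(p0, □) = (pA, x, R) → x[pA]yyx

The machine reaches the accept state pA and halts.

Final tape (ignoring leading/trailing blanks): xyyx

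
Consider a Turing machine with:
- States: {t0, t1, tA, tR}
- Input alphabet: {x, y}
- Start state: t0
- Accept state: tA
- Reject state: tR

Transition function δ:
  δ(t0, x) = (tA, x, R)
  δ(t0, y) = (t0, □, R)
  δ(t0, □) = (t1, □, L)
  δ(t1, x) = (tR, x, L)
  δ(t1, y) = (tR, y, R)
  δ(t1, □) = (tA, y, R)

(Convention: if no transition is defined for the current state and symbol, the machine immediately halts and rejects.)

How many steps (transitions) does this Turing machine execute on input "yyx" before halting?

Execution trace:
Initial: [t0]yyx
Step 1: δ(t0, y) = (t0, □, R) → □[t0]yx
Step 2: δ(t0, y) = (t0, □, R) → □□[t0]x
Step 3: δ(t0, x) = (tA, x, R) → □□x[tA]□

The machine reaches the accept state tA and halts.

The machine executed 3 steps before halting.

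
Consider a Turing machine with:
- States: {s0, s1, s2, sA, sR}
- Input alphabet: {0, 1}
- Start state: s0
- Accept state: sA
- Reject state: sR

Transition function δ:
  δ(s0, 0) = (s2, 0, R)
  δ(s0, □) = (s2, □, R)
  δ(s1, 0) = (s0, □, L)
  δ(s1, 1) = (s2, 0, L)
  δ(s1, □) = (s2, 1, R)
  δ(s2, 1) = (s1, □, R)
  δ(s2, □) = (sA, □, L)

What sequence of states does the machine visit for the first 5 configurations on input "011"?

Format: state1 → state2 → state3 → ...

Execution trace:
Initial: [s0]011
Step 1: δ(s0, 0) = (s2, 0, R) → 0[s2]11
Step 2: δ(s2, 1) = (s1, □, R) → 0□[s1]1
Step 3: δ(s1, 1) = (s2, 0, L) → 0[s2]□0
Step 4: δ(s2, □) = (sA, □, L) → [sA]0□0

The machine reaches the accept state sA and halts.

State sequence: s0 → s2 → s1 → s2 → sA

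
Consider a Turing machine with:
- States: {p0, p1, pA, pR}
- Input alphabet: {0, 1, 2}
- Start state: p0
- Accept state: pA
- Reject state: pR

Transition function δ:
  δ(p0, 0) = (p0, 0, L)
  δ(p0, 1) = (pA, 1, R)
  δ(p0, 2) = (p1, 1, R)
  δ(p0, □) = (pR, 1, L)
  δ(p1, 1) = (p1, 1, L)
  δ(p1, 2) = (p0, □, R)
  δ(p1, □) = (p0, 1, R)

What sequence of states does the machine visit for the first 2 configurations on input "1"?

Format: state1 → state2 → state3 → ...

Execution trace:
Initial: [p0]1
Step 1: δ(p0, 1) = (pA, 1, R) → 1[pA]□

The machine reaches the accept state pA and halts.

State sequence: p0 → pA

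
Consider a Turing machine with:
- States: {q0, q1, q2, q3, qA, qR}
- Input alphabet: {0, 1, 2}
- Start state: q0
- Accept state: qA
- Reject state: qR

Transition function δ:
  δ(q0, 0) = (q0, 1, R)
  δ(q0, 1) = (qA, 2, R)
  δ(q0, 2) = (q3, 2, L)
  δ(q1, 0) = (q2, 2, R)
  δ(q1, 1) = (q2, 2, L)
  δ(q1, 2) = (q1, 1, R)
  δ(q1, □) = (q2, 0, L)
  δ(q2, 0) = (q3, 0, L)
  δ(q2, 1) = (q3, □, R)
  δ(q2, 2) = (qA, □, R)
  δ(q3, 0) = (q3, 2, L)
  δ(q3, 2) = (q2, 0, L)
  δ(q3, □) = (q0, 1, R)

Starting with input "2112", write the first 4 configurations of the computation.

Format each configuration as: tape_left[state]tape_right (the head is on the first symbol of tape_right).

Transitions applied:
Step 1: δ(q0, 2) = (q3, 2, L)
Step 2: δ(q3, □) = (q0, 1, R)
Step 3: δ(q0, 2) = (q3, 2, L)

The first 4 configurations are:
[q0]2112 ⊢ [q3]□2112 ⊢ 1[q0]2112 ⊢ [q3]12112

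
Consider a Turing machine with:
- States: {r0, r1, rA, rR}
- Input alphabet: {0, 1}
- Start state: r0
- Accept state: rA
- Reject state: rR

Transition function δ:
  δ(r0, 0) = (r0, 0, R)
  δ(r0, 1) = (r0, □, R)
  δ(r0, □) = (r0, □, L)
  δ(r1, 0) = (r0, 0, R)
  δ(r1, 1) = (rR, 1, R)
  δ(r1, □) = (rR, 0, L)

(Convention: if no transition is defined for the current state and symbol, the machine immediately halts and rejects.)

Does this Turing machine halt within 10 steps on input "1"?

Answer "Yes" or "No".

Execution trace:
Initial: [r0]1
Step 1: δ(r0, 1) = (r0, □, R) → □[r0]□
Step 2: δ(r0, □) = (r0, □, L) → [r0]□□
Step 3: δ(r0, □) = (r0, □, L) → [r0]□□□
Step 4: δ(r0, □) = (r0, □, L) → [r0]□□□□
Step 5: δ(r0, □) = (r0, □, L) → [r0]□□□□□
Step 6: δ(r0, □) = (r0, □, L) → [r0]□□□□□□
Step 7: δ(r0, □) = (r0, □, L) → [r0]□□□□□□□
Step 8: δ(r0, □) = (r0, □, L) → [r0]□□□□□□□□
Step 9: δ(r0, □) = (r0, □, L) → [r0]□□□□□□□□□
Step 10: δ(r0, □) = (r0, □, L) → [r0]□□□□□□□□□□

The machine has not reached a halting state after 10 steps.
The machine did not halt within the 10-step bound.

Answer: No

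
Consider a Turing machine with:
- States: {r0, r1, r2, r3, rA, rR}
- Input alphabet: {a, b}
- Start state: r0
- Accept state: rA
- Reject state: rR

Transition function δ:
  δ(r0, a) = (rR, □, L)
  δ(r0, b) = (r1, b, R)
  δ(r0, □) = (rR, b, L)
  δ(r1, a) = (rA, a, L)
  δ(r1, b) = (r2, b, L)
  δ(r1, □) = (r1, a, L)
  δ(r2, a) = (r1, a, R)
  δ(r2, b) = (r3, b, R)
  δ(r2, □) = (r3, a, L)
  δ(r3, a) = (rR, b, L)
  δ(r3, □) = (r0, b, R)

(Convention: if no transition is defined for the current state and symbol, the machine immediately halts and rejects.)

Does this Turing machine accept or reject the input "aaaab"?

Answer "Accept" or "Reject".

Execution trace:
Initial: [r0]aaaab
Step 1: δ(r0, a) = (rR, □, L) → [rR]□□aaab

The machine reaches the reject state rR and halts.

Answer: Reject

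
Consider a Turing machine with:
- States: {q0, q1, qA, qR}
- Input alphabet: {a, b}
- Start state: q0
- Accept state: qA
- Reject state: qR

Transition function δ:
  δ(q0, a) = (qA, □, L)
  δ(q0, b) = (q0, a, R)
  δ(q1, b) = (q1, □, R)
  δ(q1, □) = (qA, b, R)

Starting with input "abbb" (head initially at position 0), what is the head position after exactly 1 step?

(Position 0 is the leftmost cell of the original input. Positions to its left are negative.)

Execution trace (head position shown):
Step 0: [q0]abbb  (head at position 0)
Step 1: move left → [qA]□□bbb  (head at position -1)

After 1 step, the head is at position -1.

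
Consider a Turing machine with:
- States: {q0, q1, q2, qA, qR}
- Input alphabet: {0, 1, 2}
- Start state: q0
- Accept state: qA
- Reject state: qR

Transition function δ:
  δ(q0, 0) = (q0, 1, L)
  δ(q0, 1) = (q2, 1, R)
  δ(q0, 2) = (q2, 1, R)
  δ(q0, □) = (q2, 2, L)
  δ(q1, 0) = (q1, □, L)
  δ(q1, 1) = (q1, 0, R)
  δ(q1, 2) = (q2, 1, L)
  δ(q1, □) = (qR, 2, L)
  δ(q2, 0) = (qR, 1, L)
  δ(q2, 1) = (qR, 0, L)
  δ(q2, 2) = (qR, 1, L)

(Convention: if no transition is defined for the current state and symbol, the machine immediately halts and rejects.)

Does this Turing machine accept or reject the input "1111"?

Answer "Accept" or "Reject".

Execution trace:
Initial: [q0]1111
Step 1: δ(q0, 1) = (q2, 1, R) → 1[q2]111
Step 2: δ(q2, 1) = (qR, 0, L) → [qR]1011

The machine reaches the reject state qR and halts.

Answer: Reject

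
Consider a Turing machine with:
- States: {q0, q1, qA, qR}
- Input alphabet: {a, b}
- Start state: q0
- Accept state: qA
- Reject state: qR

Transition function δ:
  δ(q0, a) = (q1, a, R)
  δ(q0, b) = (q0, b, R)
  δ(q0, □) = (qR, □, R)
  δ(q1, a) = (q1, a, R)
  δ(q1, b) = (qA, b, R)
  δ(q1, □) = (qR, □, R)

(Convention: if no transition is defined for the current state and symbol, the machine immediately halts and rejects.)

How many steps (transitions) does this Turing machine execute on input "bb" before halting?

Execution trace:
Initial: [q0]bb
Step 1: δ(q0, b) = (q0, b, R) → b[q0]b
Step 2: δ(q0, b) = (q0, b, R) → bb[q0]□
Step 3: δ(q0, □) = (qR, □, R) → bb□[qR]□

The machine reaches the reject state qR and halts.

The machine executed 3 steps before halting.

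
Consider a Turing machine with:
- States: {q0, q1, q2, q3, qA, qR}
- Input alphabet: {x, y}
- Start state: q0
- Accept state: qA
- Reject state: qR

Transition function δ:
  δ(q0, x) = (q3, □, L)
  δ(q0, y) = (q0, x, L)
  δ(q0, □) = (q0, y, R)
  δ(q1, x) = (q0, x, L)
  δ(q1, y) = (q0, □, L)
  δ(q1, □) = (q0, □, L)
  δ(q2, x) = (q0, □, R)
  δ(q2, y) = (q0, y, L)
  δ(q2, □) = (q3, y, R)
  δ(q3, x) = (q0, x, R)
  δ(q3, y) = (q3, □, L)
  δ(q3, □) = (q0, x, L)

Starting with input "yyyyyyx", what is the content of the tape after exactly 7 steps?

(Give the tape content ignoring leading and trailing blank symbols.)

Execution trace:
Initial: [q0]yyyyyyx
Step 1: δ(q0, y) = (q0, x, L) → [q0]□xyyyyyx
Step 2: δ(q0, □) = (q0, y, R) → y[q0]xyyyyyx
Step 3: δ(q0, x) = (q3, □, L) → [q3]y□yyyyyx
Step 4: δ(q3, y) = (q3, □, L) → [q3]□□□yyyyyx
Step 5: δ(q3, □) = (q0, x, L) → [q0]□x□□yyyyyx
Step 6: δ(q0, □) = (q0, y, R) → y[q0]x□□yyyyyx
Step 7: δ(q0, x) = (q3, □, L) → [q3]y□□□yyyyyx

After 7 steps, the tape (ignoring leading/trailing blanks) is: y□□□yyyyyx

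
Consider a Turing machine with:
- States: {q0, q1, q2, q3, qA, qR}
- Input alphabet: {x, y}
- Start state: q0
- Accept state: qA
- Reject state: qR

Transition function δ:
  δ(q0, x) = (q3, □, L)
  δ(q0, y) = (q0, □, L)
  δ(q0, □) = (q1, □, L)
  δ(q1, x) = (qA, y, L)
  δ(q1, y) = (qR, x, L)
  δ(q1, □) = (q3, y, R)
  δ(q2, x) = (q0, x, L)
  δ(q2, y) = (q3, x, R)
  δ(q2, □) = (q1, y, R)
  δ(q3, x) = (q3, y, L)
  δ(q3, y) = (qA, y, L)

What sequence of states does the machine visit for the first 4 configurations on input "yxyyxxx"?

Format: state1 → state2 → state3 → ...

Execution trace:
Initial: [q0]yxyyxxx
Step 1: δ(q0, y) = (q0, □, L) → [q0]□□xyyxxx
Step 2: δ(q0, □) = (q1, □, L) → [q1]□□□xyyxxx
Step 3: δ(q1, □) = (q3, y, R) → y[q3]□□xyyxxx

No transition is defined for δ(q3, □). By convention the machine halts and rejects.

State sequence: q0 → q0 → q1 → q3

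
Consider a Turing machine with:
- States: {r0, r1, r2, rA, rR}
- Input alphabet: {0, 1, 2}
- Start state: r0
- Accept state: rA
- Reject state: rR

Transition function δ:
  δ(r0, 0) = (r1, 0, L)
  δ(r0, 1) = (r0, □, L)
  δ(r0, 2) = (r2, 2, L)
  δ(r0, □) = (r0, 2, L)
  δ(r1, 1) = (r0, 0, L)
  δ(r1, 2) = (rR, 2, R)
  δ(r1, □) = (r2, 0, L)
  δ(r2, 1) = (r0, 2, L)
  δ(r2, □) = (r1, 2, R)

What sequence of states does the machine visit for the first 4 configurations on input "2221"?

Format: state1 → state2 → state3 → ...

Execution trace:
Initial: [r0]2221
Step 1: δ(r0, 2) = (r2, 2, L) → [r2]□2221
Step 2: δ(r2, □) = (r1, 2, R) → 2[r1]2221
Step 3: δ(r1, 2) = (rR, 2, R) → 22[rR]221

The machine reaches the reject state rR and halts.

State sequence: r0 → r2 → r1 → rR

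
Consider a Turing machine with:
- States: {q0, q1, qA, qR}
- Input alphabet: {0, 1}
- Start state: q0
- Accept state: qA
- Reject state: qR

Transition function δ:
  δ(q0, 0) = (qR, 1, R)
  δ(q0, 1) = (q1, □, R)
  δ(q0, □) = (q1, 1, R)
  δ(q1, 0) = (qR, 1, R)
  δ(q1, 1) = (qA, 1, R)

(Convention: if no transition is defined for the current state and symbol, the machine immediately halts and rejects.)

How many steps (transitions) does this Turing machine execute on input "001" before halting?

Execution trace:
Initial: [q0]001
Step 1: δ(q0, 0) = (qR, 1, R) → 1[qR]01

The machine reaches the reject state qR and halts.

The machine executed 1 step before halting.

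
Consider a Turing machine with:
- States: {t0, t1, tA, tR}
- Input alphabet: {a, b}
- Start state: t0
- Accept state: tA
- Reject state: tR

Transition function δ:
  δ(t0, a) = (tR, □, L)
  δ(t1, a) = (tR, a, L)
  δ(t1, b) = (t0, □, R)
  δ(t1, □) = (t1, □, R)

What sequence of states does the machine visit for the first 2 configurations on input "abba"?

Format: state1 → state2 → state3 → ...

Execution trace:
Initial: [t0]abba
Step 1: δ(t0, a) = (tR, □, L) → [tR]□□bba

The machine reaches the reject state tR and halts.

State sequence: t0 → tR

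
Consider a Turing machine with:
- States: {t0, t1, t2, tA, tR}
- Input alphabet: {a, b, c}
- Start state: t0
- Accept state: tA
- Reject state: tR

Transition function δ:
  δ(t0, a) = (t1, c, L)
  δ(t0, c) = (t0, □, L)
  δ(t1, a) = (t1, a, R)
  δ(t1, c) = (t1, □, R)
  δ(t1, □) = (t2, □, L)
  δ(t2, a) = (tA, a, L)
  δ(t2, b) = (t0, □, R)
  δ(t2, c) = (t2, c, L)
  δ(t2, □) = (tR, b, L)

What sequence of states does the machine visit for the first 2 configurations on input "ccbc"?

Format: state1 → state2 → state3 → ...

Execution trace:
Initial: [t0]ccbc
Step 1: δ(t0, c) = (t0, □, L) → [t0]□□cbc

No transition is defined for δ(t0, □). By convention the machine halts and rejects.

State sequence: t0 → t0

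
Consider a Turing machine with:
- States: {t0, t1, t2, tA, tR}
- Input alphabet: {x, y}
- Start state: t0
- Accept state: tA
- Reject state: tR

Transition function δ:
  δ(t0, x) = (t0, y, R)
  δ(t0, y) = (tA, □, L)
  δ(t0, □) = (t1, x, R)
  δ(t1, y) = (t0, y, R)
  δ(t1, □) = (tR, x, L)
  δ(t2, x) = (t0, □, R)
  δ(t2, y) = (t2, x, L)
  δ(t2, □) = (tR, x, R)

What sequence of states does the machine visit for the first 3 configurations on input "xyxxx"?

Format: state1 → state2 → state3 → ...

Execution trace:
Initial: [t0]xyxxx
Step 1: δ(t0, x) = (t0, y, R) → y[t0]yxxx
Step 2: δ(t0, y) = (tA, □, L) → [tA]y□xxx

The machine reaches the accept state tA and halts.

State sequence: t0 → t0 → tA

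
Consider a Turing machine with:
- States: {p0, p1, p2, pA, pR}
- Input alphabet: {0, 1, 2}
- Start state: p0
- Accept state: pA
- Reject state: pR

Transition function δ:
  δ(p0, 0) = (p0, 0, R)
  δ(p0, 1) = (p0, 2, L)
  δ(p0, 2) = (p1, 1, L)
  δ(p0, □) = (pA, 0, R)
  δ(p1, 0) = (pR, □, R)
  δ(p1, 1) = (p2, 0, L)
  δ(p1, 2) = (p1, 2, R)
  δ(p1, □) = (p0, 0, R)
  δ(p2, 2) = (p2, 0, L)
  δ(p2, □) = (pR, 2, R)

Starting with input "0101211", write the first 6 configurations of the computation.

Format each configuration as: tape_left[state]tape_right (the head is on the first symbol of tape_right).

Transitions applied:
Step 1: δ(p0, 0) = (p0, 0, R)
Step 2: δ(p0, 1) = (p0, 2, L)
Step 3: δ(p0, 0) = (p0, 0, R)
Step 4: δ(p0, 2) = (p1, 1, L)
Step 5: δ(p1, 0) = (pR, □, R)

The first 6 configurations are:
[p0]0101211 ⊢ 0[p0]101211 ⊢ [p0]0201211 ⊢ 0[p0]201211 ⊢ [p1]0101211 ⊢ □[pR]101211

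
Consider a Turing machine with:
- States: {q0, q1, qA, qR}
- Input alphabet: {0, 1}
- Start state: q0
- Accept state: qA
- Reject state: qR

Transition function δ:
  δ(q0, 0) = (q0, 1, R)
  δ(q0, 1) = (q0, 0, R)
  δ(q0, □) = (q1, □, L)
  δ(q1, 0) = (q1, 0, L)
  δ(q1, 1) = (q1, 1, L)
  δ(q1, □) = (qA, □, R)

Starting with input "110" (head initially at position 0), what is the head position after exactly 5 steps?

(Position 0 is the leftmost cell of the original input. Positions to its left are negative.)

Execution trace (head position shown):
Step 0: [q0]110  (head at position 0)
Step 1: move right → 0[q0]10  (head at position 1)
Step 2: move right → 00[q0]0  (head at position 2)
Step 3: move right → 001[q0]□  (head at position 3)
Step 4: move left → 00[q1]1□  (head at position 2)
Step 5: move left → 0[q1]01□  (head at position 1)

After 5 steps, the head is at position 1.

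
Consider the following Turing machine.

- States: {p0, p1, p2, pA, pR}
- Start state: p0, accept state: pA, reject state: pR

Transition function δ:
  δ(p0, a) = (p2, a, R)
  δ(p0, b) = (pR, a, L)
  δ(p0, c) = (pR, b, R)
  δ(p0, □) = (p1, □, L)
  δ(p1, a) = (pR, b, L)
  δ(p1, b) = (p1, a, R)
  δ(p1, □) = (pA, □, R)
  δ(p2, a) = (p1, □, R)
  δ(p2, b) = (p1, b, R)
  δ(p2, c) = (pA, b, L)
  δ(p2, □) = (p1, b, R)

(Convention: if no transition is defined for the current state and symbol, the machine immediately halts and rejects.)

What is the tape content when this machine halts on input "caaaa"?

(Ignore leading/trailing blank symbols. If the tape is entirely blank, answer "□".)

Execution trace:
Initial: [p0]caaaa
Step 1: δ(p0, c) = (pR, b, R) → b[pR]aaaa

The machine reaches the reject state pR and halts.

Final tape (ignoring leading/trailing blanks): baaaa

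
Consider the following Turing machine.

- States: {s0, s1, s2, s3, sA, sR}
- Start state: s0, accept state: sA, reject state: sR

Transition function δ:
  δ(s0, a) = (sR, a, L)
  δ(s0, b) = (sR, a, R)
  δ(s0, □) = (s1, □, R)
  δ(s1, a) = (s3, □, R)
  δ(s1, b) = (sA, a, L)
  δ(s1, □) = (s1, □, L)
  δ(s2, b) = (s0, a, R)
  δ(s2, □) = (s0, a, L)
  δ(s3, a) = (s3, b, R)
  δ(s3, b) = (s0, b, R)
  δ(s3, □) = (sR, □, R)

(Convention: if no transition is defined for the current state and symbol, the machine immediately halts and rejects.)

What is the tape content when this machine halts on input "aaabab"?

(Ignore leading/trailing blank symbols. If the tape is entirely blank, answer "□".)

Execution trace:
Initial: [s0]aaabab
Step 1: δ(s0, a) = (sR, a, L) → [sR]□aaabab

The machine reaches the reject state sR and halts.

Final tape (ignoring leading/trailing blanks): aaabab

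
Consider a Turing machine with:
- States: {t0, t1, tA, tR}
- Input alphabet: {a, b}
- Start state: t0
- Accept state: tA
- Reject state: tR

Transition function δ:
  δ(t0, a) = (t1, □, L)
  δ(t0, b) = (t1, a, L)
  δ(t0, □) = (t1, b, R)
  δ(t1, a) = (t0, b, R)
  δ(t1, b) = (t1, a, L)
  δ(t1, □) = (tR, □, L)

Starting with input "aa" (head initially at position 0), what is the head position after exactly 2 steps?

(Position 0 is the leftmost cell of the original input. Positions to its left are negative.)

Execution trace (head position shown):
Step 0: [t0]aa  (head at position 0)
Step 1: move left → [t1]□□a  (head at position -1)
Step 2: move left → [tR]□□□a  (head at position -2)

After 2 steps, the head is at position -2.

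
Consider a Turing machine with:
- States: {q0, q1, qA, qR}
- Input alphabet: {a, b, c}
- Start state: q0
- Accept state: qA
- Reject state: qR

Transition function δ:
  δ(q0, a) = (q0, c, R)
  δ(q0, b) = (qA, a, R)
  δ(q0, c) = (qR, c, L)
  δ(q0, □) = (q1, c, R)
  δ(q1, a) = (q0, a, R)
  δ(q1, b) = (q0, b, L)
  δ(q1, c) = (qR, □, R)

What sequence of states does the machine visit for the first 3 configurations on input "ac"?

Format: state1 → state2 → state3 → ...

Execution trace:
Initial: [q0]ac
Step 1: δ(q0, a) = (q0, c, R) → c[q0]c
Step 2: δ(q0, c) = (qR, c, L) → [qR]cc

The machine reaches the reject state qR and halts.

State sequence: q0 → q0 → qR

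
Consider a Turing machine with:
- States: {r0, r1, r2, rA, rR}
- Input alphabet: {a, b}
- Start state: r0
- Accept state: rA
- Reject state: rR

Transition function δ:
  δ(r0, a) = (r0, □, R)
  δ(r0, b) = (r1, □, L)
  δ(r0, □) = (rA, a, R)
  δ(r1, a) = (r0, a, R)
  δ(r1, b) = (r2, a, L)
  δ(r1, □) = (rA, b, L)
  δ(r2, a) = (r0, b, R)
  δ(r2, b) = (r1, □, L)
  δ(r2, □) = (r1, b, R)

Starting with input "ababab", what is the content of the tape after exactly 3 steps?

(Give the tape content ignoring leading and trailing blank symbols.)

Execution trace:
Initial: [r0]ababab
Step 1: δ(r0, a) = (r0, □, R) → □[r0]babab
Step 2: δ(r0, b) = (r1, □, L) → [r1]□□abab
Step 3: δ(r1, □) = (rA, b, L) → [rA]□b□abab

The machine reaches the accept state rA and halts.

After 3 steps, the tape (ignoring leading/trailing blanks) is: b□abab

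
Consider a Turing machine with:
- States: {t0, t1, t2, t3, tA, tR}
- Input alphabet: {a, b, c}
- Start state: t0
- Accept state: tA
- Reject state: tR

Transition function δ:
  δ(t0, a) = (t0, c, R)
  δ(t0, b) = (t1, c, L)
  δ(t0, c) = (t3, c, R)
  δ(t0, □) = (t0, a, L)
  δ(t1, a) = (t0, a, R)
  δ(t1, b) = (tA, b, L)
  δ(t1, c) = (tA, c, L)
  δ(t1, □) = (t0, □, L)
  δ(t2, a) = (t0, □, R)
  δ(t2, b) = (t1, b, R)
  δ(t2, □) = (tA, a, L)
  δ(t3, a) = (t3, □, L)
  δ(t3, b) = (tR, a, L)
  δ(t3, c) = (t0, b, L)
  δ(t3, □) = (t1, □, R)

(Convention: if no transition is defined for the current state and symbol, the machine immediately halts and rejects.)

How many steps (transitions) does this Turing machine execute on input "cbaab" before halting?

Execution trace:
Initial: [t0]cbaab
Step 1: δ(t0, c) = (t3, c, R) → c[t3]baab
Step 2: δ(t3, b) = (tR, a, L) → [tR]caaab

The machine reaches the reject state tR and halts.

The machine executed 2 steps before halting.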